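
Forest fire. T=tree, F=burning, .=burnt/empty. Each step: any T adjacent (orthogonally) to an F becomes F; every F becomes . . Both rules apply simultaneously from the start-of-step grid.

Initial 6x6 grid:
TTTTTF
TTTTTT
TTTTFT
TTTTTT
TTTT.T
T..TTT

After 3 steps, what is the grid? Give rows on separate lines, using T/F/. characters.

Step 1: 6 trees catch fire, 2 burn out
  TTTTF.
  TTTTFF
  TTTF.F
  TTTTFT
  TTTT.T
  T..TTT
Step 2: 5 trees catch fire, 6 burn out
  TTTF..
  TTTF..
  TTF...
  TTTF.F
  TTTT.T
  T..TTT
Step 3: 6 trees catch fire, 5 burn out
  TTF...
  TTF...
  TF....
  TTF...
  TTTF.F
  T..TTT

TTF...
TTF...
TF....
TTF...
TTTF.F
T..TTT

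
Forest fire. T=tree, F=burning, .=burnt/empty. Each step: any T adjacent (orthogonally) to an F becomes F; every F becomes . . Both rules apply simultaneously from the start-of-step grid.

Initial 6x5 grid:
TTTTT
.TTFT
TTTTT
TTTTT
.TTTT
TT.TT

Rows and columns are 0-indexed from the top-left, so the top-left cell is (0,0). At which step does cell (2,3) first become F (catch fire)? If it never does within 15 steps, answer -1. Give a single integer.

Step 1: cell (2,3)='F' (+4 fires, +1 burnt)
  -> target ignites at step 1
Step 2: cell (2,3)='.' (+6 fires, +4 burnt)
Step 3: cell (2,3)='.' (+5 fires, +6 burnt)
Step 4: cell (2,3)='.' (+6 fires, +5 burnt)
Step 5: cell (2,3)='.' (+3 fires, +6 burnt)
Step 6: cell (2,3)='.' (+1 fires, +3 burnt)
Step 7: cell (2,3)='.' (+1 fires, +1 burnt)
Step 8: cell (2,3)='.' (+0 fires, +1 burnt)
  fire out at step 8

1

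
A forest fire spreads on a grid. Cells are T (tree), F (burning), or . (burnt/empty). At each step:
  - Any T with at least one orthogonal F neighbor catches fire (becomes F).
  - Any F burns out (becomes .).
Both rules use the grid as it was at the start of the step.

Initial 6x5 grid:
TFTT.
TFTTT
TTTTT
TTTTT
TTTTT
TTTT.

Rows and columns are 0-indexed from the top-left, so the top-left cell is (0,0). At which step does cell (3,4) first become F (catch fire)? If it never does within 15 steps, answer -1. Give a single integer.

Step 1: cell (3,4)='T' (+5 fires, +2 burnt)
Step 2: cell (3,4)='T' (+5 fires, +5 burnt)
Step 3: cell (3,4)='T' (+5 fires, +5 burnt)
Step 4: cell (3,4)='T' (+5 fires, +5 burnt)
Step 5: cell (3,4)='F' (+4 fires, +5 burnt)
  -> target ignites at step 5
Step 6: cell (3,4)='.' (+2 fires, +4 burnt)
Step 7: cell (3,4)='.' (+0 fires, +2 burnt)
  fire out at step 7

5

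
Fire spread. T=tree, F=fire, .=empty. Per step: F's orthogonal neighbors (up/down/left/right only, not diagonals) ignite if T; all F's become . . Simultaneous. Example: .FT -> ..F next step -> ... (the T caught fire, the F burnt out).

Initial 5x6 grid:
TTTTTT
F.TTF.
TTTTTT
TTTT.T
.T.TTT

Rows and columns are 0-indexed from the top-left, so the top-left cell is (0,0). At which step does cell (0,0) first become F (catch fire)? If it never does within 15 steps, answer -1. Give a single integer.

Step 1: cell (0,0)='F' (+5 fires, +2 burnt)
  -> target ignites at step 1
Step 2: cell (0,0)='.' (+8 fires, +5 burnt)
Step 3: cell (0,0)='.' (+5 fires, +8 burnt)
Step 4: cell (0,0)='.' (+4 fires, +5 burnt)
Step 5: cell (0,0)='.' (+1 fires, +4 burnt)
Step 6: cell (0,0)='.' (+0 fires, +1 burnt)
  fire out at step 6

1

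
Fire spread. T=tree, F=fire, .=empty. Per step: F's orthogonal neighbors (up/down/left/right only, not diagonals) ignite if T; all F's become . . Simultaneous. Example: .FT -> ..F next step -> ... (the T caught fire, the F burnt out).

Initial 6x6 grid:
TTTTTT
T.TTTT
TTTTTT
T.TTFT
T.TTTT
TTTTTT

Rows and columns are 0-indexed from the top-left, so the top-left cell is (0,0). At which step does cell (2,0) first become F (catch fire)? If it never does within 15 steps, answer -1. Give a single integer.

Step 1: cell (2,0)='T' (+4 fires, +1 burnt)
Step 2: cell (2,0)='T' (+7 fires, +4 burnt)
Step 3: cell (2,0)='T' (+7 fires, +7 burnt)
Step 4: cell (2,0)='T' (+5 fires, +7 burnt)
Step 5: cell (2,0)='F' (+3 fires, +5 burnt)
  -> target ignites at step 5
Step 6: cell (2,0)='.' (+4 fires, +3 burnt)
Step 7: cell (2,0)='.' (+2 fires, +4 burnt)
Step 8: cell (2,0)='.' (+0 fires, +2 burnt)
  fire out at step 8

5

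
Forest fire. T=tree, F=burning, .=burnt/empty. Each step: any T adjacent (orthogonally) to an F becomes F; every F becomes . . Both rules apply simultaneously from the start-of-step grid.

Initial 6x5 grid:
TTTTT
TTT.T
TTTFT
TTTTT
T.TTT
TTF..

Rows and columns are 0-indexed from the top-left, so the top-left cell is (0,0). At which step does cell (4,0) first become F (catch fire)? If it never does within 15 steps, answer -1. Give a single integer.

Step 1: cell (4,0)='T' (+5 fires, +2 burnt)
Step 2: cell (4,0)='T' (+7 fires, +5 burnt)
Step 3: cell (4,0)='F' (+7 fires, +7 burnt)
  -> target ignites at step 3
Step 4: cell (4,0)='.' (+4 fires, +7 burnt)
Step 5: cell (4,0)='.' (+1 fires, +4 burnt)
Step 6: cell (4,0)='.' (+0 fires, +1 burnt)
  fire out at step 6

3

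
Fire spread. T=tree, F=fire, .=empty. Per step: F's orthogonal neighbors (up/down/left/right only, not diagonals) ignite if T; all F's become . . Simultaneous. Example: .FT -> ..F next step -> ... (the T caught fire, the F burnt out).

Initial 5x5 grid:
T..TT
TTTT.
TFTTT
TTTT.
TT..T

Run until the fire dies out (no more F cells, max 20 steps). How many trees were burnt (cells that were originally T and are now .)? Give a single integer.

Answer: 17

Derivation:
Step 1: +4 fires, +1 burnt (F count now 4)
Step 2: +6 fires, +4 burnt (F count now 6)
Step 3: +5 fires, +6 burnt (F count now 5)
Step 4: +1 fires, +5 burnt (F count now 1)
Step 5: +1 fires, +1 burnt (F count now 1)
Step 6: +0 fires, +1 burnt (F count now 0)
Fire out after step 6
Initially T: 18, now '.': 24
Total burnt (originally-T cells now '.'): 17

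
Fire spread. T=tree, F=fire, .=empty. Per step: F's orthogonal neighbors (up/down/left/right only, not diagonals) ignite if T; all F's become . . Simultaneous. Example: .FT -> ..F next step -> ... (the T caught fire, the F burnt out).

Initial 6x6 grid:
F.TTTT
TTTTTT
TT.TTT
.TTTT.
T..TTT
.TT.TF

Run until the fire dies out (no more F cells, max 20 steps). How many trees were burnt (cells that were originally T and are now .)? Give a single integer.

Answer: 23

Derivation:
Step 1: +3 fires, +2 burnt (F count now 3)
Step 2: +3 fires, +3 burnt (F count now 3)
Step 3: +4 fires, +3 burnt (F count now 4)
Step 4: +5 fires, +4 burnt (F count now 5)
Step 5: +5 fires, +5 burnt (F count now 5)
Step 6: +2 fires, +5 burnt (F count now 2)
Step 7: +1 fires, +2 burnt (F count now 1)
Step 8: +0 fires, +1 burnt (F count now 0)
Fire out after step 8
Initially T: 26, now '.': 33
Total burnt (originally-T cells now '.'): 23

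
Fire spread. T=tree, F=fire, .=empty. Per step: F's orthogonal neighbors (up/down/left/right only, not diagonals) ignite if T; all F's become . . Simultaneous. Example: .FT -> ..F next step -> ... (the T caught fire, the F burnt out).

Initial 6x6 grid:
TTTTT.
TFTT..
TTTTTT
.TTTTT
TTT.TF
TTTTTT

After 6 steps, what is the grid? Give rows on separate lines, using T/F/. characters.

Step 1: 7 trees catch fire, 2 burn out
  TFTTT.
  F.FT..
  TFTTTT
  .TTTTF
  TTT.F.
  TTTTTF
Step 2: 9 trees catch fire, 7 burn out
  F.FTT.
  ...F..
  F.FTTF
  .FTTF.
  TTT...
  TTTTF.
Step 3: 7 trees catch fire, 9 burn out
  ...FT.
  ......
  ...FF.
  ..FF..
  TFT...
  TTTF..
Step 4: 5 trees catch fire, 7 burn out
  ....F.
  ......
  ......
  ......
  F.F...
  TFF...
Step 5: 1 trees catch fire, 5 burn out
  ......
  ......
  ......
  ......
  ......
  F.....
Step 6: 0 trees catch fire, 1 burn out
  ......
  ......
  ......
  ......
  ......
  ......

......
......
......
......
......
......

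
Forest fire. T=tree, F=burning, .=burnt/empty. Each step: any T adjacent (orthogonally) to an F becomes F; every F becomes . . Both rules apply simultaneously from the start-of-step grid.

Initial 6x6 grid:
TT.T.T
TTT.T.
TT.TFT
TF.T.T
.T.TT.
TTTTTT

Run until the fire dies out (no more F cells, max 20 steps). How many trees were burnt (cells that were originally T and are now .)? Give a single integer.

Step 1: +6 fires, +2 burnt (F count now 6)
Step 2: +5 fires, +6 burnt (F count now 5)
Step 3: +6 fires, +5 burnt (F count now 6)
Step 4: +3 fires, +6 burnt (F count now 3)
Step 5: +1 fires, +3 burnt (F count now 1)
Step 6: +1 fires, +1 burnt (F count now 1)
Step 7: +0 fires, +1 burnt (F count now 0)
Fire out after step 7
Initially T: 24, now '.': 34
Total burnt (originally-T cells now '.'): 22

Answer: 22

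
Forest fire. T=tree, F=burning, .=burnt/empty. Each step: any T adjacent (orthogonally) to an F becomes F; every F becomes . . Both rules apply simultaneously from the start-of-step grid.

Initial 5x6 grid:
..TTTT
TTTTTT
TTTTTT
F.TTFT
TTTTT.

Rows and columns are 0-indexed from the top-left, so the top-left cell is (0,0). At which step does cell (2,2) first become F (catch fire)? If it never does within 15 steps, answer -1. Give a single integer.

Step 1: cell (2,2)='T' (+6 fires, +2 burnt)
Step 2: cell (2,2)='T' (+8 fires, +6 burnt)
Step 3: cell (2,2)='F' (+6 fires, +8 burnt)
  -> target ignites at step 3
Step 4: cell (2,2)='.' (+3 fires, +6 burnt)
Step 5: cell (2,2)='.' (+1 fires, +3 burnt)
Step 6: cell (2,2)='.' (+0 fires, +1 burnt)
  fire out at step 6

3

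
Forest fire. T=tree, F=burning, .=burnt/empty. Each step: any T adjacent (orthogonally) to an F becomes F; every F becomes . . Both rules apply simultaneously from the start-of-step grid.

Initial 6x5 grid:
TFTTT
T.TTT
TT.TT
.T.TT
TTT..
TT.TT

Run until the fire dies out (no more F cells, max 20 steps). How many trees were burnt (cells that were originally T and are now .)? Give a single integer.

Answer: 20

Derivation:
Step 1: +2 fires, +1 burnt (F count now 2)
Step 2: +3 fires, +2 burnt (F count now 3)
Step 3: +3 fires, +3 burnt (F count now 3)
Step 4: +3 fires, +3 burnt (F count now 3)
Step 5: +3 fires, +3 burnt (F count now 3)
Step 6: +2 fires, +3 burnt (F count now 2)
Step 7: +3 fires, +2 burnt (F count now 3)
Step 8: +1 fires, +3 burnt (F count now 1)
Step 9: +0 fires, +1 burnt (F count now 0)
Fire out after step 9
Initially T: 22, now '.': 28
Total burnt (originally-T cells now '.'): 20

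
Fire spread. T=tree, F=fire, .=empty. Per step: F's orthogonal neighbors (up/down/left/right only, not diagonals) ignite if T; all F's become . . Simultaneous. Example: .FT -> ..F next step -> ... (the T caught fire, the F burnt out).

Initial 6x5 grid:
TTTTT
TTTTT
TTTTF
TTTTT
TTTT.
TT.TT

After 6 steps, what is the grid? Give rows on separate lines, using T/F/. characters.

Step 1: 3 trees catch fire, 1 burn out
  TTTTT
  TTTTF
  TTTF.
  TTTTF
  TTTT.
  TT.TT
Step 2: 4 trees catch fire, 3 burn out
  TTTTF
  TTTF.
  TTF..
  TTTF.
  TTTT.
  TT.TT
Step 3: 5 trees catch fire, 4 burn out
  TTTF.
  TTF..
  TF...
  TTF..
  TTTF.
  TT.TT
Step 4: 6 trees catch fire, 5 burn out
  TTF..
  TF...
  F....
  TF...
  TTF..
  TT.FT
Step 5: 5 trees catch fire, 6 burn out
  TF...
  F....
  .....
  F....
  TF...
  TT..F
Step 6: 3 trees catch fire, 5 burn out
  F....
  .....
  .....
  .....
  F....
  TF...

F....
.....
.....
.....
F....
TF...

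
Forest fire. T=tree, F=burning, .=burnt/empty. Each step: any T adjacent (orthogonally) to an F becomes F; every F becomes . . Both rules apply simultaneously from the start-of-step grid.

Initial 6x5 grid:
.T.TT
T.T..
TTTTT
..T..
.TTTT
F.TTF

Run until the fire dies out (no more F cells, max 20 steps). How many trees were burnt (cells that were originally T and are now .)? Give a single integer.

Answer: 14

Derivation:
Step 1: +2 fires, +2 burnt (F count now 2)
Step 2: +2 fires, +2 burnt (F count now 2)
Step 3: +1 fires, +2 burnt (F count now 1)
Step 4: +2 fires, +1 burnt (F count now 2)
Step 5: +1 fires, +2 burnt (F count now 1)
Step 6: +3 fires, +1 burnt (F count now 3)
Step 7: +2 fires, +3 burnt (F count now 2)
Step 8: +1 fires, +2 burnt (F count now 1)
Step 9: +0 fires, +1 burnt (F count now 0)
Fire out after step 9
Initially T: 17, now '.': 27
Total burnt (originally-T cells now '.'): 14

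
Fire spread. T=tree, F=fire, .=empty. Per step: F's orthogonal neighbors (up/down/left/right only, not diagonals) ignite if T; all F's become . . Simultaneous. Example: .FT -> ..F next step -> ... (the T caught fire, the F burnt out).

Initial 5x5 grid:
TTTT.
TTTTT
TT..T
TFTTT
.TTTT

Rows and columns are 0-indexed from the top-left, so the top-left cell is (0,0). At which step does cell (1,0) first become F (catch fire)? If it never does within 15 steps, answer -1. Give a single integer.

Step 1: cell (1,0)='T' (+4 fires, +1 burnt)
Step 2: cell (1,0)='T' (+4 fires, +4 burnt)
Step 3: cell (1,0)='F' (+5 fires, +4 burnt)
  -> target ignites at step 3
Step 4: cell (1,0)='.' (+5 fires, +5 burnt)
Step 5: cell (1,0)='.' (+2 fires, +5 burnt)
Step 6: cell (1,0)='.' (+0 fires, +2 burnt)
  fire out at step 6

3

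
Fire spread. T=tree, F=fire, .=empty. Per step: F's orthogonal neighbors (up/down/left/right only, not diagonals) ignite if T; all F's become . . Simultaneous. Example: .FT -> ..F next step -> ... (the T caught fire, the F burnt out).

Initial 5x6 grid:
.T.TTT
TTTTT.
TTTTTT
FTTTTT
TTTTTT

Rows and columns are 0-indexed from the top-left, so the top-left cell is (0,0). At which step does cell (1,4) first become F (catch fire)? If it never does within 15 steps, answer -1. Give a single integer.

Step 1: cell (1,4)='T' (+3 fires, +1 burnt)
Step 2: cell (1,4)='T' (+4 fires, +3 burnt)
Step 3: cell (1,4)='T' (+4 fires, +4 burnt)
Step 4: cell (1,4)='T' (+5 fires, +4 burnt)
Step 5: cell (1,4)='T' (+4 fires, +5 burnt)
Step 6: cell (1,4)='F' (+4 fires, +4 burnt)
  -> target ignites at step 6
Step 7: cell (1,4)='.' (+1 fires, +4 burnt)
Step 8: cell (1,4)='.' (+1 fires, +1 burnt)
Step 9: cell (1,4)='.' (+0 fires, +1 burnt)
  fire out at step 9

6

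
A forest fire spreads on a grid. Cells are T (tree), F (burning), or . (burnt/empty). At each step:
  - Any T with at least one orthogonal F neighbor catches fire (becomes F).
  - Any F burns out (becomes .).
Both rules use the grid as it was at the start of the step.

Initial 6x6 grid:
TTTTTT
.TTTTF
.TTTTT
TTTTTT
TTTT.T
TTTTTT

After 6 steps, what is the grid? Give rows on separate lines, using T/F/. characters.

Step 1: 3 trees catch fire, 1 burn out
  TTTTTF
  .TTTF.
  .TTTTF
  TTTTTT
  TTTT.T
  TTTTTT
Step 2: 4 trees catch fire, 3 burn out
  TTTTF.
  .TTF..
  .TTTF.
  TTTTTF
  TTTT.T
  TTTTTT
Step 3: 5 trees catch fire, 4 burn out
  TTTF..
  .TF...
  .TTF..
  TTTTF.
  TTTT.F
  TTTTTT
Step 4: 5 trees catch fire, 5 burn out
  TTF...
  .F....
  .TF...
  TTTF..
  TTTT..
  TTTTTF
Step 5: 5 trees catch fire, 5 burn out
  TF....
  ......
  .F....
  TTF...
  TTTF..
  TTTTF.
Step 6: 4 trees catch fire, 5 burn out
  F.....
  ......
  ......
  TF....
  TTF...
  TTTF..

F.....
......
......
TF....
TTF...
TTTF..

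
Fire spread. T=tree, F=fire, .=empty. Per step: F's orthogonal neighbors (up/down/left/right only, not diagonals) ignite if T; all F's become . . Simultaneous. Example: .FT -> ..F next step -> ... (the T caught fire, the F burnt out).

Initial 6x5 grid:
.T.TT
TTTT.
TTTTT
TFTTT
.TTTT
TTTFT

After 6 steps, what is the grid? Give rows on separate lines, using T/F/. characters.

Step 1: 7 trees catch fire, 2 burn out
  .T.TT
  TTTT.
  TFTTT
  F.FTT
  .FTFT
  TTF.F
Step 2: 7 trees catch fire, 7 burn out
  .T.TT
  TFTT.
  F.FTT
  ...FT
  ..F.F
  TF...
Step 3: 6 trees catch fire, 7 burn out
  .F.TT
  F.FT.
  ...FT
  ....F
  .....
  F....
Step 4: 2 trees catch fire, 6 burn out
  ...TT
  ...F.
  ....F
  .....
  .....
  .....
Step 5: 1 trees catch fire, 2 burn out
  ...FT
  .....
  .....
  .....
  .....
  .....
Step 6: 1 trees catch fire, 1 burn out
  ....F
  .....
  .....
  .....
  .....
  .....

....F
.....
.....
.....
.....
.....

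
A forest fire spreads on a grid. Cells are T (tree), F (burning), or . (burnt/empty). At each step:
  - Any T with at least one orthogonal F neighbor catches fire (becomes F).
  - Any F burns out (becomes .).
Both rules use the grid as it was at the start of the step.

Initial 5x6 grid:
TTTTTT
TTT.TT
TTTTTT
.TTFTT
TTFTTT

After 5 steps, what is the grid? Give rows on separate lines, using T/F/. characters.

Step 1: 5 trees catch fire, 2 burn out
  TTTTTT
  TTT.TT
  TTTFTT
  .TF.FT
  TF.FTT
Step 2: 6 trees catch fire, 5 burn out
  TTTTTT
  TTT.TT
  TTF.FT
  .F...F
  F...FT
Step 3: 5 trees catch fire, 6 burn out
  TTTTTT
  TTF.FT
  TF...F
  ......
  .....F
Step 4: 5 trees catch fire, 5 burn out
  TTFTFT
  TF...F
  F.....
  ......
  ......
Step 5: 4 trees catch fire, 5 burn out
  TF.F.F
  F.....
  ......
  ......
  ......

TF.F.F
F.....
......
......
......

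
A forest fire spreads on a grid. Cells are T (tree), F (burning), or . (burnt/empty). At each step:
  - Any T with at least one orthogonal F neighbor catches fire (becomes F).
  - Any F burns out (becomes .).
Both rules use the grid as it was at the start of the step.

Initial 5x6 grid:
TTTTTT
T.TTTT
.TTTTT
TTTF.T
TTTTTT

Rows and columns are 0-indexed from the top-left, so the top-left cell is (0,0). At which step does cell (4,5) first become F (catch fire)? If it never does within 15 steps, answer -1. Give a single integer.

Step 1: cell (4,5)='T' (+3 fires, +1 burnt)
Step 2: cell (4,5)='T' (+6 fires, +3 burnt)
Step 3: cell (4,5)='F' (+8 fires, +6 burnt)
  -> target ignites at step 3
Step 4: cell (4,5)='.' (+5 fires, +8 burnt)
Step 5: cell (4,5)='.' (+2 fires, +5 burnt)
Step 6: cell (4,5)='.' (+1 fires, +2 burnt)
Step 7: cell (4,5)='.' (+1 fires, +1 burnt)
Step 8: cell (4,5)='.' (+0 fires, +1 burnt)
  fire out at step 8

3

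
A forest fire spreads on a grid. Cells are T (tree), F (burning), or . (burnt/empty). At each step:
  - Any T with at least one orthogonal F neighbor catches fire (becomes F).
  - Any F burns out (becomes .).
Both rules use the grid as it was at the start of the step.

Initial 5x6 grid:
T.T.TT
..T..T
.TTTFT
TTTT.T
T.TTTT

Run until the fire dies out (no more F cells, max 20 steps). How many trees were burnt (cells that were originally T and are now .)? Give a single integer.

Step 1: +2 fires, +1 burnt (F count now 2)
Step 2: +4 fires, +2 burnt (F count now 4)
Step 3: +6 fires, +4 burnt (F count now 6)
Step 4: +5 fires, +6 burnt (F count now 5)
Step 5: +1 fires, +5 burnt (F count now 1)
Step 6: +1 fires, +1 burnt (F count now 1)
Step 7: +0 fires, +1 burnt (F count now 0)
Fire out after step 7
Initially T: 20, now '.': 29
Total burnt (originally-T cells now '.'): 19

Answer: 19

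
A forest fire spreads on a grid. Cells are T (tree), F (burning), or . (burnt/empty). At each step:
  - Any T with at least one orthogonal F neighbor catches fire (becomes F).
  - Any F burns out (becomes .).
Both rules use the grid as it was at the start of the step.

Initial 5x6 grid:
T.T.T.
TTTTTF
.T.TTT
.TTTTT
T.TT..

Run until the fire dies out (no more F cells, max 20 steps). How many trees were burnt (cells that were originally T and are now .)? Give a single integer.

Step 1: +2 fires, +1 burnt (F count now 2)
Step 2: +4 fires, +2 burnt (F count now 4)
Step 3: +3 fires, +4 burnt (F count now 3)
Step 4: +3 fires, +3 burnt (F count now 3)
Step 5: +4 fires, +3 burnt (F count now 4)
Step 6: +3 fires, +4 burnt (F count now 3)
Step 7: +0 fires, +3 burnt (F count now 0)
Fire out after step 7
Initially T: 20, now '.': 29
Total burnt (originally-T cells now '.'): 19

Answer: 19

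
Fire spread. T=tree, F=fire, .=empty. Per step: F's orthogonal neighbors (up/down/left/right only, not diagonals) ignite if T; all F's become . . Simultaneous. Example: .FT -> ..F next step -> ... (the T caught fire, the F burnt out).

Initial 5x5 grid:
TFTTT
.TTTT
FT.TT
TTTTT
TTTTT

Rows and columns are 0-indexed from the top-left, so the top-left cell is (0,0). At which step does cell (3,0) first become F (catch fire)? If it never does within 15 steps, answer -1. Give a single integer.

Step 1: cell (3,0)='F' (+5 fires, +2 burnt)
  -> target ignites at step 1
Step 2: cell (3,0)='.' (+4 fires, +5 burnt)
Step 3: cell (3,0)='.' (+4 fires, +4 burnt)
Step 4: cell (3,0)='.' (+4 fires, +4 burnt)
Step 5: cell (3,0)='.' (+3 fires, +4 burnt)
Step 6: cell (3,0)='.' (+1 fires, +3 burnt)
Step 7: cell (3,0)='.' (+0 fires, +1 burnt)
  fire out at step 7

1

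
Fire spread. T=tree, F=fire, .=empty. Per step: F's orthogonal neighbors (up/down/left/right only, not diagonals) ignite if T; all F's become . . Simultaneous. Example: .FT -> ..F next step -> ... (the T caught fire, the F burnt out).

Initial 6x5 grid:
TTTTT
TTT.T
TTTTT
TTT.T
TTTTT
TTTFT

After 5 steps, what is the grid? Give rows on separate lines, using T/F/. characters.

Step 1: 3 trees catch fire, 1 burn out
  TTTTT
  TTT.T
  TTTTT
  TTT.T
  TTTFT
  TTF.F
Step 2: 3 trees catch fire, 3 burn out
  TTTTT
  TTT.T
  TTTTT
  TTT.T
  TTF.F
  TF...
Step 3: 4 trees catch fire, 3 burn out
  TTTTT
  TTT.T
  TTTTT
  TTF.F
  TF...
  F....
Step 4: 4 trees catch fire, 4 burn out
  TTTTT
  TTT.T
  TTFTF
  TF...
  F....
  .....
Step 5: 5 trees catch fire, 4 burn out
  TTTTT
  TTF.F
  TF.F.
  F....
  .....
  .....

TTTTT
TTF.F
TF.F.
F....
.....
.....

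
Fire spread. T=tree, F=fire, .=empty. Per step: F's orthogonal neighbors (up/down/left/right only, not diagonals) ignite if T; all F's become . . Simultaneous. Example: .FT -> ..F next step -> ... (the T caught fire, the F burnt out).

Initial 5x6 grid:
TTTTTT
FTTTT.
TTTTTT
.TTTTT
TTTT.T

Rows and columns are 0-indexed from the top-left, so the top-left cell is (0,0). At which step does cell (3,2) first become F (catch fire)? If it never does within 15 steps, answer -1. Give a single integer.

Step 1: cell (3,2)='T' (+3 fires, +1 burnt)
Step 2: cell (3,2)='T' (+3 fires, +3 burnt)
Step 3: cell (3,2)='T' (+4 fires, +3 burnt)
Step 4: cell (3,2)='F' (+5 fires, +4 burnt)
  -> target ignites at step 4
Step 5: cell (3,2)='.' (+5 fires, +5 burnt)
Step 6: cell (3,2)='.' (+4 fires, +5 burnt)
Step 7: cell (3,2)='.' (+1 fires, +4 burnt)
Step 8: cell (3,2)='.' (+1 fires, +1 burnt)
Step 9: cell (3,2)='.' (+0 fires, +1 burnt)
  fire out at step 9

4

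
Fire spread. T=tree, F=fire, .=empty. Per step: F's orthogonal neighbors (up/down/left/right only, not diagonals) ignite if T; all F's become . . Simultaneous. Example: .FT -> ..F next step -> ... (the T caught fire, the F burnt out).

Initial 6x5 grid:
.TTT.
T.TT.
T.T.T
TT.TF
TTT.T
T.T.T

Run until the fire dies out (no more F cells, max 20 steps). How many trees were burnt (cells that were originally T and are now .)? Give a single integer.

Step 1: +3 fires, +1 burnt (F count now 3)
Step 2: +1 fires, +3 burnt (F count now 1)
Step 3: +0 fires, +1 burnt (F count now 0)
Fire out after step 3
Initially T: 19, now '.': 15
Total burnt (originally-T cells now '.'): 4

Answer: 4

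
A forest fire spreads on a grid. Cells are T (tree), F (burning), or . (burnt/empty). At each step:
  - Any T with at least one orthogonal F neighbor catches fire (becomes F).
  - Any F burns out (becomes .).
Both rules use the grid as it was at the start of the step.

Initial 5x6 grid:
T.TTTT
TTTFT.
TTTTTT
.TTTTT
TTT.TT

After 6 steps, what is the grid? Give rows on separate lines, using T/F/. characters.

Step 1: 4 trees catch fire, 1 burn out
  T.TFTT
  TTF.F.
  TTTFTT
  .TTTTT
  TTT.TT
Step 2: 6 trees catch fire, 4 burn out
  T.F.FT
  TF....
  TTF.FT
  .TTFTT
  TTT.TT
Step 3: 6 trees catch fire, 6 burn out
  T....F
  F.....
  TF...F
  .TF.FT
  TTT.TT
Step 4: 6 trees catch fire, 6 burn out
  F.....
  ......
  F.....
  .F...F
  TTF.FT
Step 5: 2 trees catch fire, 6 burn out
  ......
  ......
  ......
  ......
  TF...F
Step 6: 1 trees catch fire, 2 burn out
  ......
  ......
  ......
  ......
  F.....

......
......
......
......
F.....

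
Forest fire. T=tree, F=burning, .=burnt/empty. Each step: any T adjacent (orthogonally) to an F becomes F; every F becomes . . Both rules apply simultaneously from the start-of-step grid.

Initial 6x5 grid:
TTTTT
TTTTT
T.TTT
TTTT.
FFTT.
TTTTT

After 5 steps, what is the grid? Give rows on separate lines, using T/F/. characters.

Step 1: 5 trees catch fire, 2 burn out
  TTTTT
  TTTTT
  T.TTT
  FFTT.
  ..FT.
  FFTTT
Step 2: 4 trees catch fire, 5 burn out
  TTTTT
  TTTTT
  F.TTT
  ..FT.
  ...F.
  ..FTT
Step 3: 4 trees catch fire, 4 burn out
  TTTTT
  FTTTT
  ..FTT
  ...F.
  .....
  ...FT
Step 4: 5 trees catch fire, 4 burn out
  FTTTT
  .FFTT
  ...FT
  .....
  .....
  ....F
Step 5: 4 trees catch fire, 5 burn out
  .FFTT
  ...FT
  ....F
  .....
  .....
  .....

.FFTT
...FT
....F
.....
.....
.....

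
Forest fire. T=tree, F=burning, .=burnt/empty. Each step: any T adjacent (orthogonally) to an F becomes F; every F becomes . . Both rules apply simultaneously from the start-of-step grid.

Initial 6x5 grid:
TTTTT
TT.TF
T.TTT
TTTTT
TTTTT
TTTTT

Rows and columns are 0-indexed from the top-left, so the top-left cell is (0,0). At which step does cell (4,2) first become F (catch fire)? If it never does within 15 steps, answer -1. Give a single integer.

Step 1: cell (4,2)='T' (+3 fires, +1 burnt)
Step 2: cell (4,2)='T' (+3 fires, +3 burnt)
Step 3: cell (4,2)='T' (+4 fires, +3 burnt)
Step 4: cell (4,2)='T' (+4 fires, +4 burnt)
Step 5: cell (4,2)='F' (+5 fires, +4 burnt)
  -> target ignites at step 5
Step 6: cell (4,2)='.' (+4 fires, +5 burnt)
Step 7: cell (4,2)='.' (+3 fires, +4 burnt)
Step 8: cell (4,2)='.' (+1 fires, +3 burnt)
Step 9: cell (4,2)='.' (+0 fires, +1 burnt)
  fire out at step 9

5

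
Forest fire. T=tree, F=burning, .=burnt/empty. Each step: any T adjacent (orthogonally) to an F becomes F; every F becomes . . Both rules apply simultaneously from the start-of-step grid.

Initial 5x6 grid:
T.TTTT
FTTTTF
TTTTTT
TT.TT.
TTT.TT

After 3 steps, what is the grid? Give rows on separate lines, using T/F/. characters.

Step 1: 6 trees catch fire, 2 burn out
  F.TTTF
  .FTTF.
  FTTTTF
  TT.TT.
  TTT.TT
Step 2: 6 trees catch fire, 6 burn out
  ..TTF.
  ..FF..
  .FTTF.
  FT.TT.
  TTT.TT
Step 3: 7 trees catch fire, 6 burn out
  ..FF..
  ......
  ..FF..
  .F.TF.
  FTT.TT

..FF..
......
..FF..
.F.TF.
FTT.TT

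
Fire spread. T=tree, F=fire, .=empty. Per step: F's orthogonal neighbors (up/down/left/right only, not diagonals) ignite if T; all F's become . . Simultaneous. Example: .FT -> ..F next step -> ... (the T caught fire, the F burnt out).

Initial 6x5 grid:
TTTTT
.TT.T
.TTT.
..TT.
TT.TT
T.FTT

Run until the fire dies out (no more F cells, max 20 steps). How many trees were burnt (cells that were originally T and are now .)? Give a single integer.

Step 1: +1 fires, +1 burnt (F count now 1)
Step 2: +2 fires, +1 burnt (F count now 2)
Step 3: +2 fires, +2 burnt (F count now 2)
Step 4: +2 fires, +2 burnt (F count now 2)
Step 5: +1 fires, +2 burnt (F count now 1)
Step 6: +2 fires, +1 burnt (F count now 2)
Step 7: +2 fires, +2 burnt (F count now 2)
Step 8: +2 fires, +2 burnt (F count now 2)
Step 9: +2 fires, +2 burnt (F count now 2)
Step 10: +1 fires, +2 burnt (F count now 1)
Step 11: +0 fires, +1 burnt (F count now 0)
Fire out after step 11
Initially T: 20, now '.': 27
Total burnt (originally-T cells now '.'): 17

Answer: 17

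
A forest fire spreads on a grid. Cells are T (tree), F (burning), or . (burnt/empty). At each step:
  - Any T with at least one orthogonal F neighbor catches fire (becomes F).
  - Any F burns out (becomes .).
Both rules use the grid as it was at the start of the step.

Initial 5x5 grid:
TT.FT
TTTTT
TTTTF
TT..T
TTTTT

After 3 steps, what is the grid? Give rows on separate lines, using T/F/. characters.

Step 1: 5 trees catch fire, 2 burn out
  TT..F
  TTTFF
  TTTF.
  TT..F
  TTTTT
Step 2: 3 trees catch fire, 5 burn out
  TT...
  TTF..
  TTF..
  TT...
  TTTTF
Step 3: 3 trees catch fire, 3 burn out
  TT...
  TF...
  TF...
  TT...
  TTTF.

TT...
TF...
TF...
TT...
TTTF.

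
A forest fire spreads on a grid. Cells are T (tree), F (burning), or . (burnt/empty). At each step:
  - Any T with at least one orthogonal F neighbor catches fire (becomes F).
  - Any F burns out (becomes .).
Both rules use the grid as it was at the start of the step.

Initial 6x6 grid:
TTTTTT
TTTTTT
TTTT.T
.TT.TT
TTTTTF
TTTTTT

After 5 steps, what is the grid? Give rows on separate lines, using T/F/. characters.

Step 1: 3 trees catch fire, 1 burn out
  TTTTTT
  TTTTTT
  TTTT.T
  .TT.TF
  TTTTF.
  TTTTTF
Step 2: 4 trees catch fire, 3 burn out
  TTTTTT
  TTTTTT
  TTTT.F
  .TT.F.
  TTTF..
  TTTTF.
Step 3: 3 trees catch fire, 4 burn out
  TTTTTT
  TTTTTF
  TTTT..
  .TT...
  TTF...
  TTTF..
Step 4: 5 trees catch fire, 3 burn out
  TTTTTF
  TTTTF.
  TTTT..
  .TF...
  TF....
  TTF...
Step 5: 6 trees catch fire, 5 burn out
  TTTTF.
  TTTF..
  TTFT..
  .F....
  F.....
  TF....

TTTTF.
TTTF..
TTFT..
.F....
F.....
TF....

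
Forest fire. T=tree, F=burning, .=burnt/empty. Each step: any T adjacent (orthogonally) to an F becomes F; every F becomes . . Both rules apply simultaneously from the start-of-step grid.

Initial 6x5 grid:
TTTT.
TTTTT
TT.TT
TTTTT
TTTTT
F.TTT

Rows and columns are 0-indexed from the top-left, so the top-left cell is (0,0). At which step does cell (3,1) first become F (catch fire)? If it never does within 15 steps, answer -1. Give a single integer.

Step 1: cell (3,1)='T' (+1 fires, +1 burnt)
Step 2: cell (3,1)='T' (+2 fires, +1 burnt)
Step 3: cell (3,1)='F' (+3 fires, +2 burnt)
  -> target ignites at step 3
Step 4: cell (3,1)='.' (+5 fires, +3 burnt)
Step 5: cell (3,1)='.' (+5 fires, +5 burnt)
Step 6: cell (3,1)='.' (+5 fires, +5 burnt)
Step 7: cell (3,1)='.' (+3 fires, +5 burnt)
Step 8: cell (3,1)='.' (+2 fires, +3 burnt)
Step 9: cell (3,1)='.' (+0 fires, +2 burnt)
  fire out at step 9

3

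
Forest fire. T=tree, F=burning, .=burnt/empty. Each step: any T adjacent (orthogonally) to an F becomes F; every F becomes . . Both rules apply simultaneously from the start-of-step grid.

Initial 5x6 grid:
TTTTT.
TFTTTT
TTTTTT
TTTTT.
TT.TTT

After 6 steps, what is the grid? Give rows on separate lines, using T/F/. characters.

Step 1: 4 trees catch fire, 1 burn out
  TFTTT.
  F.FTTT
  TFTTTT
  TTTTT.
  TT.TTT
Step 2: 6 trees catch fire, 4 burn out
  F.FTT.
  ...FTT
  F.FTTT
  TFTTT.
  TT.TTT
Step 3: 6 trees catch fire, 6 burn out
  ...FT.
  ....FT
  ...FTT
  F.FTT.
  TF.TTT
Step 4: 5 trees catch fire, 6 burn out
  ....F.
  .....F
  ....FT
  ...FT.
  F..TTT
Step 5: 3 trees catch fire, 5 burn out
  ......
  ......
  .....F
  ....F.
  ...FTT
Step 6: 1 trees catch fire, 3 burn out
  ......
  ......
  ......
  ......
  ....FT

......
......
......
......
....FT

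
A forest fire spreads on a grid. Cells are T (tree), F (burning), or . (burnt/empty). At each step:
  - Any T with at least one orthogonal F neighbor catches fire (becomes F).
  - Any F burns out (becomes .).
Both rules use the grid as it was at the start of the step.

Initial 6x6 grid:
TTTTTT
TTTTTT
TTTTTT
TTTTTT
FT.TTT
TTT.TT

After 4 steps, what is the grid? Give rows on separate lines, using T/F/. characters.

Step 1: 3 trees catch fire, 1 burn out
  TTTTTT
  TTTTTT
  TTTTTT
  FTTTTT
  .F.TTT
  FTT.TT
Step 2: 3 trees catch fire, 3 burn out
  TTTTTT
  TTTTTT
  FTTTTT
  .FTTTT
  ...TTT
  .FT.TT
Step 3: 4 trees catch fire, 3 burn out
  TTTTTT
  FTTTTT
  .FTTTT
  ..FTTT
  ...TTT
  ..F.TT
Step 4: 4 trees catch fire, 4 burn out
  FTTTTT
  .FTTTT
  ..FTTT
  ...FTT
  ...TTT
  ....TT

FTTTTT
.FTTTT
..FTTT
...FTT
...TTT
....TT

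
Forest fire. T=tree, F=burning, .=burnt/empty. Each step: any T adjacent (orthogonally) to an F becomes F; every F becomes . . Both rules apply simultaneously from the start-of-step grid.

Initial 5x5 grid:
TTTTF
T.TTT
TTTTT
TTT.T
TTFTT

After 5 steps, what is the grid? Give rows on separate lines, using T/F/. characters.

Step 1: 5 trees catch fire, 2 burn out
  TTTF.
  T.TTF
  TTTTT
  TTF.T
  TF.FT
Step 2: 7 trees catch fire, 5 burn out
  TTF..
  T.TF.
  TTFTF
  TF..T
  F...F
Step 3: 6 trees catch fire, 7 burn out
  TF...
  T.F..
  TF.F.
  F...F
  .....
Step 4: 2 trees catch fire, 6 burn out
  F....
  T....
  F....
  .....
  .....
Step 5: 1 trees catch fire, 2 burn out
  .....
  F....
  .....
  .....
  .....

.....
F....
.....
.....
.....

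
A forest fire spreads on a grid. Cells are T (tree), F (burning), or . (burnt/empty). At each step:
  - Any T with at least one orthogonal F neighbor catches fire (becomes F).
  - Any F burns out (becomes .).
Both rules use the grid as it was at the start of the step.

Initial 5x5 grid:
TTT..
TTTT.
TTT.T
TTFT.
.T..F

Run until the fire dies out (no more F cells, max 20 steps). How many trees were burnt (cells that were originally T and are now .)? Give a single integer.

Answer: 14

Derivation:
Step 1: +3 fires, +2 burnt (F count now 3)
Step 2: +4 fires, +3 burnt (F count now 4)
Step 3: +4 fires, +4 burnt (F count now 4)
Step 4: +2 fires, +4 burnt (F count now 2)
Step 5: +1 fires, +2 burnt (F count now 1)
Step 6: +0 fires, +1 burnt (F count now 0)
Fire out after step 6
Initially T: 15, now '.': 24
Total burnt (originally-T cells now '.'): 14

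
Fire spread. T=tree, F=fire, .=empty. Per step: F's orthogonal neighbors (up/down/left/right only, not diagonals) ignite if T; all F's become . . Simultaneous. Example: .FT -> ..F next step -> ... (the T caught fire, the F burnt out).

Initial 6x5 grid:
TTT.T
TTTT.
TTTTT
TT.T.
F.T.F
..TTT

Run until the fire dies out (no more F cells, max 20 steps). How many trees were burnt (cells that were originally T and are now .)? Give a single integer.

Answer: 19

Derivation:
Step 1: +2 fires, +2 burnt (F count now 2)
Step 2: +3 fires, +2 burnt (F count now 3)
Step 3: +3 fires, +3 burnt (F count now 3)
Step 4: +4 fires, +3 burnt (F count now 4)
Step 5: +3 fires, +4 burnt (F count now 3)
Step 6: +4 fires, +3 burnt (F count now 4)
Step 7: +0 fires, +4 burnt (F count now 0)
Fire out after step 7
Initially T: 20, now '.': 29
Total burnt (originally-T cells now '.'): 19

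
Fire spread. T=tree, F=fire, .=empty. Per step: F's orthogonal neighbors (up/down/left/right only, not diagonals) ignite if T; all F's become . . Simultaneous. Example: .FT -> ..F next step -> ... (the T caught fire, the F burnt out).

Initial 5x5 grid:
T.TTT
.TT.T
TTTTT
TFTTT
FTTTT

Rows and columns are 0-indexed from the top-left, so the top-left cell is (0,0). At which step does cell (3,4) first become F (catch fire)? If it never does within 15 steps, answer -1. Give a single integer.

Step 1: cell (3,4)='T' (+4 fires, +2 burnt)
Step 2: cell (3,4)='T' (+5 fires, +4 burnt)
Step 3: cell (3,4)='F' (+4 fires, +5 burnt)
  -> target ignites at step 3
Step 4: cell (3,4)='.' (+3 fires, +4 burnt)
Step 5: cell (3,4)='.' (+2 fires, +3 burnt)
Step 6: cell (3,4)='.' (+1 fires, +2 burnt)
Step 7: cell (3,4)='.' (+0 fires, +1 burnt)
  fire out at step 7

3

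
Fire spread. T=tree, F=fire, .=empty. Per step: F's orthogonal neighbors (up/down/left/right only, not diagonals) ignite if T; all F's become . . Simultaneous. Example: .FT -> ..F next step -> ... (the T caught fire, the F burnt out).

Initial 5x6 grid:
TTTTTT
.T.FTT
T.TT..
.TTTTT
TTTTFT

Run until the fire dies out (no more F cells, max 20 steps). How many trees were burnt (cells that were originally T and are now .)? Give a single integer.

Step 1: +6 fires, +2 burnt (F count now 6)
Step 2: +7 fires, +6 burnt (F count now 7)
Step 3: +4 fires, +7 burnt (F count now 4)
Step 4: +4 fires, +4 burnt (F count now 4)
Step 5: +0 fires, +4 burnt (F count now 0)
Fire out after step 5
Initially T: 22, now '.': 29
Total burnt (originally-T cells now '.'): 21

Answer: 21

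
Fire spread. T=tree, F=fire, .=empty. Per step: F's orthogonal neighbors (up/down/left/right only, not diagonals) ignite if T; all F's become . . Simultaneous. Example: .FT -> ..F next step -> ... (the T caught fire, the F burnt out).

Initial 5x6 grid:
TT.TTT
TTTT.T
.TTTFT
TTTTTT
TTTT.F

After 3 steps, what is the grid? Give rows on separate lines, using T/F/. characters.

Step 1: 4 trees catch fire, 2 burn out
  TT.TTT
  TTTT.T
  .TTF.F
  TTTTFF
  TTTT..
Step 2: 4 trees catch fire, 4 burn out
  TT.TTT
  TTTF.F
  .TF...
  TTTF..
  TTTT..
Step 3: 6 trees catch fire, 4 burn out
  TT.FTF
  TTF...
  .F....
  TTF...
  TTTF..

TT.FTF
TTF...
.F....
TTF...
TTTF..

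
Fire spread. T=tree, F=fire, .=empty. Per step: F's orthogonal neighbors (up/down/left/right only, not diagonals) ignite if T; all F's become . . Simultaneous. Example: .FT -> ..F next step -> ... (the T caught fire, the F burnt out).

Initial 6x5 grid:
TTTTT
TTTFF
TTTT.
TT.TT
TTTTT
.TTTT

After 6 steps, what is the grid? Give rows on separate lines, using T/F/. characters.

Step 1: 4 trees catch fire, 2 burn out
  TTTFF
  TTF..
  TTTF.
  TT.TT
  TTTTT
  .TTTT
Step 2: 4 trees catch fire, 4 burn out
  TTF..
  TF...
  TTF..
  TT.FT
  TTTTT
  .TTTT
Step 3: 5 trees catch fire, 4 burn out
  TF...
  F....
  TF...
  TT..F
  TTTFT
  .TTTT
Step 4: 6 trees catch fire, 5 burn out
  F....
  .....
  F....
  TF...
  TTF.F
  .TTFT
Step 5: 4 trees catch fire, 6 burn out
  .....
  .....
  .....
  F....
  TF...
  .TF.F
Step 6: 2 trees catch fire, 4 burn out
  .....
  .....
  .....
  .....
  F....
  .F...

.....
.....
.....
.....
F....
.F...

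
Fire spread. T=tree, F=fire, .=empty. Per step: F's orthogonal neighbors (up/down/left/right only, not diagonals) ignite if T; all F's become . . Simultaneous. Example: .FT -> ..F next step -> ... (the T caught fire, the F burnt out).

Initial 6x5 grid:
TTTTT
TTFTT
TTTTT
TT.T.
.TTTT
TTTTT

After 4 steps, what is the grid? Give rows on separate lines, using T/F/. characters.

Step 1: 4 trees catch fire, 1 burn out
  TTFTT
  TF.FT
  TTFTT
  TT.T.
  .TTTT
  TTTTT
Step 2: 6 trees catch fire, 4 burn out
  TF.FT
  F...F
  TF.FT
  TT.T.
  .TTTT
  TTTTT
Step 3: 6 trees catch fire, 6 burn out
  F...F
  .....
  F...F
  TF.F.
  .TTTT
  TTTTT
Step 4: 3 trees catch fire, 6 burn out
  .....
  .....
  .....
  F....
  .FTFT
  TTTTT

.....
.....
.....
F....
.FTFT
TTTTT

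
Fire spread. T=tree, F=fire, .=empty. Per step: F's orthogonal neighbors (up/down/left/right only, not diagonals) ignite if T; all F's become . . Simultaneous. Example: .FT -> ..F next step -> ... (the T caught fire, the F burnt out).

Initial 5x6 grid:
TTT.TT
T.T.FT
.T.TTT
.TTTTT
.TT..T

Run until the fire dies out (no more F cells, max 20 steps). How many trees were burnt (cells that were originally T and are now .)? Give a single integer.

Step 1: +3 fires, +1 burnt (F count now 3)
Step 2: +4 fires, +3 burnt (F count now 4)
Step 3: +2 fires, +4 burnt (F count now 2)
Step 4: +2 fires, +2 burnt (F count now 2)
Step 5: +2 fires, +2 burnt (F count now 2)
Step 6: +2 fires, +2 burnt (F count now 2)
Step 7: +0 fires, +2 burnt (F count now 0)
Fire out after step 7
Initially T: 20, now '.': 25
Total burnt (originally-T cells now '.'): 15

Answer: 15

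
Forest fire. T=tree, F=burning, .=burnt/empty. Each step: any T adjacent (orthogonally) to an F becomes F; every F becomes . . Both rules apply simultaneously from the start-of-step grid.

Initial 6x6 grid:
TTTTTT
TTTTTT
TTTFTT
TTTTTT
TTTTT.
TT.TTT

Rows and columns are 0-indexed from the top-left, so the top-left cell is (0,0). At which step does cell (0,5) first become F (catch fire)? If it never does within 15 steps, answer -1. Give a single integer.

Step 1: cell (0,5)='T' (+4 fires, +1 burnt)
Step 2: cell (0,5)='T' (+8 fires, +4 burnt)
Step 3: cell (0,5)='T' (+10 fires, +8 burnt)
Step 4: cell (0,5)='F' (+6 fires, +10 burnt)
  -> target ignites at step 4
Step 5: cell (0,5)='.' (+4 fires, +6 burnt)
Step 6: cell (0,5)='.' (+1 fires, +4 burnt)
Step 7: cell (0,5)='.' (+0 fires, +1 burnt)
  fire out at step 7

4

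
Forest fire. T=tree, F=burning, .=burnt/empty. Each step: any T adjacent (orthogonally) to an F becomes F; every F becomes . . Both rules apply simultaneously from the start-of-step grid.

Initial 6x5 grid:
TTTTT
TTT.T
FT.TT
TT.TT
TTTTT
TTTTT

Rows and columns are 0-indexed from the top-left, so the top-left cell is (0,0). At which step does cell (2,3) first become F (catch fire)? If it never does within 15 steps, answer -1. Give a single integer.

Step 1: cell (2,3)='T' (+3 fires, +1 burnt)
Step 2: cell (2,3)='T' (+4 fires, +3 burnt)
Step 3: cell (2,3)='T' (+4 fires, +4 burnt)
Step 4: cell (2,3)='T' (+3 fires, +4 burnt)
Step 5: cell (2,3)='T' (+3 fires, +3 burnt)
Step 6: cell (2,3)='T' (+4 fires, +3 burnt)
Step 7: cell (2,3)='F' (+4 fires, +4 burnt)
  -> target ignites at step 7
Step 8: cell (2,3)='.' (+1 fires, +4 burnt)
Step 9: cell (2,3)='.' (+0 fires, +1 burnt)
  fire out at step 9

7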